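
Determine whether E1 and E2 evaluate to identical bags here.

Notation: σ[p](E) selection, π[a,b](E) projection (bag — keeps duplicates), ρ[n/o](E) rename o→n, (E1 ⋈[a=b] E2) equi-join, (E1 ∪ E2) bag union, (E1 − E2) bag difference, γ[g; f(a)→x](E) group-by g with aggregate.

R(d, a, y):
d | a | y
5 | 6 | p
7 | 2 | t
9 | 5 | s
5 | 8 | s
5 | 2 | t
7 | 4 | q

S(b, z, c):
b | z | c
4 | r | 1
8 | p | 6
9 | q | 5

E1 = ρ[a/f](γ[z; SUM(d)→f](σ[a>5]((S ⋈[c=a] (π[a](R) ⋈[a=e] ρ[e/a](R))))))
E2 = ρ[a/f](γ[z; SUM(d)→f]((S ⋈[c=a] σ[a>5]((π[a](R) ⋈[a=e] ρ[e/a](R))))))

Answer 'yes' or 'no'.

E1 row counts bottom-up:
  S → 3
  R → 6
  π[a](R) → 6
  R → 6
  ρ[e/a](R) → 6
  (π[a](R) ⋈[a=e] ρ[e/a](R)) → 8
  (S ⋈[c=a] (π[a](R) ⋈[a=e] ρ[e/a](R))) → 2
  σ[a>5]((S ⋈[c=a] (π[a](R) ⋈[a=e] ρ[e/a](R)))) → 1
  γ[z; SUM(d)→f](σ[a>5]((S ⋈[c=a] (π[a](R) ⋈[a=e] ρ[e/a](R))))) → 1
  ρ[a/f](γ[z; SUM(d)→f](σ[a>5]((S ⋈[c=a] (π[a](R) ⋈[a=e] ρ[e/a](R)))))) → 1
E2 row counts bottom-up:
  S → 3
  R → 6
  π[a](R) → 6
  R → 6
  ρ[e/a](R) → 6
  (π[a](R) ⋈[a=e] ρ[e/a](R)) → 8
  σ[a>5]((π[a](R) ⋈[a=e] ρ[e/a](R))) → 2
  (S ⋈[c=a] σ[a>5]((π[a](R) ⋈[a=e] ρ[e/a](R)))) → 1
  γ[z; SUM(d)→f]((S ⋈[c=a] σ[a>5]((π[a](R) ⋈[a=e] ρ[e/a](R))))) → 1
  ρ[a/f](γ[z; SUM(d)→f]((S ⋈[c=a] σ[a>5]((π[a](R) ⋈[a=e] ρ[e/a](R)))))) → 1

E1 and E2 produce the same multiset:
z | a
p | 5

yes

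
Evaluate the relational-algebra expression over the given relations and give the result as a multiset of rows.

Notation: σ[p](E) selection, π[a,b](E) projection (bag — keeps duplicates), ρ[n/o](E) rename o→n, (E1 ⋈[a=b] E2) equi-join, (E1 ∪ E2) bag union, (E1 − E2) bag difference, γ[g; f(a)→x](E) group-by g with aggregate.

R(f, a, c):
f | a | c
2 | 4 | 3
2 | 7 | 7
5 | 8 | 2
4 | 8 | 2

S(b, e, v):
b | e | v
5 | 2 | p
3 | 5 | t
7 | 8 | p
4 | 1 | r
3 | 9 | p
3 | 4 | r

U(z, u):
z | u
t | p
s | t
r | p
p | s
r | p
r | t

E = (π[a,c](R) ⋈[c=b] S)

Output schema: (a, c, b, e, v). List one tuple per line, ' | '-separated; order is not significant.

Stepwise |·|:
  R → 4
  π[a,c](R) → 4
  S → 6
  (π[a,c](R) ⋈[c=b] S) → 4

== RESULT ==
a | c | b | e | v
4 | 3 | 3 | 4 | r
4 | 3 | 3 | 5 | t
4 | 3 | 3 | 9 | p
7 | 7 | 7 | 8 | p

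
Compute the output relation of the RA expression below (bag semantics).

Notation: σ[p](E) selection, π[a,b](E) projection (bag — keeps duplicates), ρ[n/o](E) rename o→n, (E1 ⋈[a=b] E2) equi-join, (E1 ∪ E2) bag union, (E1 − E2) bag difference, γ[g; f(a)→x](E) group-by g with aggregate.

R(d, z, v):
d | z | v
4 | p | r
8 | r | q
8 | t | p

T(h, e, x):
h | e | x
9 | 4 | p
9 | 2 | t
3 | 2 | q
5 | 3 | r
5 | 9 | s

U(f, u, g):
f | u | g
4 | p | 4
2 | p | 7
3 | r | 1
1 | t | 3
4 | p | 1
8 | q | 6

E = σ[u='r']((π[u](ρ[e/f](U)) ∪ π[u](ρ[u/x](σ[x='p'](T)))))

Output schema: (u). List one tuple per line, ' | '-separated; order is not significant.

Per-node cardinality:
  U → 6
  ρ[e/f](U) → 6
  π[u](ρ[e/f](U)) → 6
  T → 5
  σ[x='p'](T) → 1
  ρ[u/x](σ[x='p'](T)) → 1
  π[u](ρ[u/x](σ[x='p'](T))) → 1
  (π[u](ρ[e/f](U)) ∪ π[u](ρ[u/x](σ[x='p'](T)))) → 7
  σ[u='r']((π[u](ρ[e/f](U)) ∪ π[u](ρ[u/x](σ[x='p'](T))))) → 1

== RESULT ==
u
r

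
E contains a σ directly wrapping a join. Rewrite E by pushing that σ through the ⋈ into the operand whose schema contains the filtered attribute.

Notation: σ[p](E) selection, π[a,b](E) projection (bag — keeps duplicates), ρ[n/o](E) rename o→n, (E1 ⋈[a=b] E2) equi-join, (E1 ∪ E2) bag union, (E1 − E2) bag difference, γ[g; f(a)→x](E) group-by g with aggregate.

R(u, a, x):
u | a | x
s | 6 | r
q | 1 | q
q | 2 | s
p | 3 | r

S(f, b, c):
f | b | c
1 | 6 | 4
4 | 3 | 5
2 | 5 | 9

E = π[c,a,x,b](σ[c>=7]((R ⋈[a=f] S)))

σ filters on c, owned by the right side.
E' = π[c,a,x,b]((R ⋈[a=f] σ[c>=7](S)))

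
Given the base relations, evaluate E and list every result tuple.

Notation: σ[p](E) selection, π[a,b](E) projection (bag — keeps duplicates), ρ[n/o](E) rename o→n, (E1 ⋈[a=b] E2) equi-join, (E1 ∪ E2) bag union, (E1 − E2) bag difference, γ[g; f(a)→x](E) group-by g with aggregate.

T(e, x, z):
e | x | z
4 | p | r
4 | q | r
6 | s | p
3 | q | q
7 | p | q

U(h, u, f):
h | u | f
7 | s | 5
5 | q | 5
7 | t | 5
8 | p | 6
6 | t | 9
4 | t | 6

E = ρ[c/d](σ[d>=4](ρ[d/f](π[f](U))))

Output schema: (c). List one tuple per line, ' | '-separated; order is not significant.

Subexpression sizes:
  U → 6
  π[f](U) → 6
  ρ[d/f](π[f](U)) → 6
  σ[d>=4](ρ[d/f](π[f](U))) → 6
  ρ[c/d](σ[d>=4](ρ[d/f](π[f](U)))) → 6

== RESULT ==
c
5
5
5
6
6
9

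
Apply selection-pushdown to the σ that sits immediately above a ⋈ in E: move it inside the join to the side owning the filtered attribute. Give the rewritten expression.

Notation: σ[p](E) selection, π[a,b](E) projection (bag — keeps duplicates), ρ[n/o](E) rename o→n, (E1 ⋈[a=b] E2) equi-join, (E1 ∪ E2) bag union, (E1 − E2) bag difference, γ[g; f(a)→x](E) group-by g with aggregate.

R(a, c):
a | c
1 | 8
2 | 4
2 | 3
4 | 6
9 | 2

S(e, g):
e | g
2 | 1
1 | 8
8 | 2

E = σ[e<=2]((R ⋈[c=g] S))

σ filters on e, owned by the right side.
E' = (R ⋈[c=g] σ[e<=2](S))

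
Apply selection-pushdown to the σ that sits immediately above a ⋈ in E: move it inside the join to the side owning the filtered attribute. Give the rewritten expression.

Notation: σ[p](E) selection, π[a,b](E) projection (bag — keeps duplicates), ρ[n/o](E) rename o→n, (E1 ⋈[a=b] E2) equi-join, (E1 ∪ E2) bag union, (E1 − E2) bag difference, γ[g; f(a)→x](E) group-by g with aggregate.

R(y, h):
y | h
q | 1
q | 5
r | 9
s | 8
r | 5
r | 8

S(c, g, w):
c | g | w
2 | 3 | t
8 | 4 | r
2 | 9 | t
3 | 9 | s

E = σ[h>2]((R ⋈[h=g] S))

σ filters on h, owned by the left side.
E' = (σ[h>2](R) ⋈[h=g] S)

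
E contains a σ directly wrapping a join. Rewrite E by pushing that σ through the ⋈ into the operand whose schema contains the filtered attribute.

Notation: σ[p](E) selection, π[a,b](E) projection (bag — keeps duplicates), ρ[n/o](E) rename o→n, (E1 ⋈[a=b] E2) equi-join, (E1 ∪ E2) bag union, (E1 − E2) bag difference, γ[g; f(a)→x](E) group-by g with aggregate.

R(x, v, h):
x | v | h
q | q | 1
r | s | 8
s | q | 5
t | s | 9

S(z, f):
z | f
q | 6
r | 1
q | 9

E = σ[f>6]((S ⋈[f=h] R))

σ filters on f, owned by the left side.
E' = (σ[f>6](S) ⋈[f=h] R)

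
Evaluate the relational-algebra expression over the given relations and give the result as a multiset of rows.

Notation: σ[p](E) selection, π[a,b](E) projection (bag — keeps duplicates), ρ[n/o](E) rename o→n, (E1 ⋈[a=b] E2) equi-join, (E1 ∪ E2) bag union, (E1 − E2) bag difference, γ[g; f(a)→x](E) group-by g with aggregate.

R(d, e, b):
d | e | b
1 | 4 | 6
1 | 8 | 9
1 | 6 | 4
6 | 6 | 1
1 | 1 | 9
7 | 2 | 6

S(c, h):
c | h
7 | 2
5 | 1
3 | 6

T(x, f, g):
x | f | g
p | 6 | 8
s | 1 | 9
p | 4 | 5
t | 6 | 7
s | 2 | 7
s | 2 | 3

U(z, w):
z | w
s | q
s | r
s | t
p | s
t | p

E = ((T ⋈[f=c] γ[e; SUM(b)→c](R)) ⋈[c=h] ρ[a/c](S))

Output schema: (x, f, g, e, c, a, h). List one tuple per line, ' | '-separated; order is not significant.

Subexpression sizes:
  T → 6
  R → 6
  γ[e; SUM(b)→c](R) → 5
  (T ⋈[f=c] γ[e; SUM(b)→c](R)) → 4
  S → 3
  ρ[a/c](S) → 3
  ((T ⋈[f=c] γ[e; SUM(b)→c](R)) ⋈[c=h] ρ[a/c](S)) → 4

== RESULT ==
x | f | g | e | c | a | h
p | 6 | 8 | 2 | 6 | 3 | 6
p | 6 | 8 | 4 | 6 | 3 | 6
t | 6 | 7 | 2 | 6 | 3 | 6
t | 6 | 7 | 4 | 6 | 3 | 6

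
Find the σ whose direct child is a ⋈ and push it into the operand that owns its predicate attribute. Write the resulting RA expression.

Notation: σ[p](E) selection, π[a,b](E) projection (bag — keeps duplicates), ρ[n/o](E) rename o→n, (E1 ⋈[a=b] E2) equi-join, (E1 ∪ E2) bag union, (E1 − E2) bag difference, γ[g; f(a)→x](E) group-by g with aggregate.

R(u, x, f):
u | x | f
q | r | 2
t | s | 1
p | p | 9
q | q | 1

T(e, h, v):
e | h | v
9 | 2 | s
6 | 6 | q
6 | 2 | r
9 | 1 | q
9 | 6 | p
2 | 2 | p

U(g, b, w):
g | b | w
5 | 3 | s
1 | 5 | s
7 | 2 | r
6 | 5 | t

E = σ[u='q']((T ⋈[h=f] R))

σ filters on u, owned by the right side.
E' = (T ⋈[h=f] σ[u='q'](R))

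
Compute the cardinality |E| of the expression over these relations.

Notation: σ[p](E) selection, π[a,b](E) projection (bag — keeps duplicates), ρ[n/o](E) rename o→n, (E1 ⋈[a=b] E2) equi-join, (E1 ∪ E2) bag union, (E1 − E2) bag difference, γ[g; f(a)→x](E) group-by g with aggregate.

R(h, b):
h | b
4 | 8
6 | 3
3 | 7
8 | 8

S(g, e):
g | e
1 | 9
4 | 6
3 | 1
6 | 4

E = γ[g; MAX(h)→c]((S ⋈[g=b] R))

Subexpression sizes:
  S → 4
  R → 4
  (S ⋈[g=b] R) → 1
  γ[g; MAX(h)→c]((S ⋈[g=b] R)) → 1

|E| = 1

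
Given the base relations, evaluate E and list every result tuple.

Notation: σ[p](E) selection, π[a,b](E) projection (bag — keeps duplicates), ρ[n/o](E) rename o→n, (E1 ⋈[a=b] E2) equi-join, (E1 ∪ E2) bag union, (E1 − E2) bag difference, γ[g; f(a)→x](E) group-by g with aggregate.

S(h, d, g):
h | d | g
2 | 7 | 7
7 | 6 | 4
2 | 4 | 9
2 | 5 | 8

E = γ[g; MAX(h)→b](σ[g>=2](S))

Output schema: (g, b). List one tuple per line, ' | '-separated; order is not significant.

Per-node cardinality:
  S → 4
  σ[g>=2](S) → 4
  γ[g; MAX(h)→b](σ[g>=2](S)) → 4

== RESULT ==
g | b
4 | 7
7 | 2
8 | 2
9 | 2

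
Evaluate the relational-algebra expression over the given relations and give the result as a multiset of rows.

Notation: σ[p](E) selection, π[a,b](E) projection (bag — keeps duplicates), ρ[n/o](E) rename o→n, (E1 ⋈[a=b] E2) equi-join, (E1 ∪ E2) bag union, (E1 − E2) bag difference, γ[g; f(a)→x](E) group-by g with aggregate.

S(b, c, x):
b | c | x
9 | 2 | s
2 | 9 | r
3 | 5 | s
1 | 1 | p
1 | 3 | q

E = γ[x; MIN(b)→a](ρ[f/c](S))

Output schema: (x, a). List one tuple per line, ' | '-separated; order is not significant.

Stepwise |·|:
  S → 5
  ρ[f/c](S) → 5
  γ[x; MIN(b)→a](ρ[f/c](S)) → 4

== RESULT ==
x | a
p | 1
q | 1
r | 2
s | 3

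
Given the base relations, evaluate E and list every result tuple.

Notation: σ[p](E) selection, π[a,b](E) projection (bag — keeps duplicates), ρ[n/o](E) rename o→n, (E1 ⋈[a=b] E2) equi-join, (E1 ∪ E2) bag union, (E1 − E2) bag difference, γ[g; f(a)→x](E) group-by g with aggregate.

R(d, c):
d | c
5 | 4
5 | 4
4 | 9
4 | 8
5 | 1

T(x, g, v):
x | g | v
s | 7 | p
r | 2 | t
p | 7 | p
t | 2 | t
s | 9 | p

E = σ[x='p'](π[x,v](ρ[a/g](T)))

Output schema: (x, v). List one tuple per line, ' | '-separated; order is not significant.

Per-node cardinality:
  T → 5
  ρ[a/g](T) → 5
  π[x,v](ρ[a/g](T)) → 5
  σ[x='p'](π[x,v](ρ[a/g](T))) → 1

== RESULT ==
x | v
p | p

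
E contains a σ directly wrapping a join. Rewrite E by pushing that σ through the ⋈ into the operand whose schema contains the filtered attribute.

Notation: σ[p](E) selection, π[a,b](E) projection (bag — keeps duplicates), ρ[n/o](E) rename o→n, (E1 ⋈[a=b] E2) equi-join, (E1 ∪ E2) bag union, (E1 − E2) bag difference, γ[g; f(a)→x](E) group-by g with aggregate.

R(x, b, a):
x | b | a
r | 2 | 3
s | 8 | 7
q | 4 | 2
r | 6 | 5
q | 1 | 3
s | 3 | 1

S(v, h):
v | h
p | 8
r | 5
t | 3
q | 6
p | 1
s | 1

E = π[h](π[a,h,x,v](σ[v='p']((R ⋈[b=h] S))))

σ filters on v, owned by the right side.
E' = π[h](π[a,h,x,v]((R ⋈[b=h] σ[v='p'](S))))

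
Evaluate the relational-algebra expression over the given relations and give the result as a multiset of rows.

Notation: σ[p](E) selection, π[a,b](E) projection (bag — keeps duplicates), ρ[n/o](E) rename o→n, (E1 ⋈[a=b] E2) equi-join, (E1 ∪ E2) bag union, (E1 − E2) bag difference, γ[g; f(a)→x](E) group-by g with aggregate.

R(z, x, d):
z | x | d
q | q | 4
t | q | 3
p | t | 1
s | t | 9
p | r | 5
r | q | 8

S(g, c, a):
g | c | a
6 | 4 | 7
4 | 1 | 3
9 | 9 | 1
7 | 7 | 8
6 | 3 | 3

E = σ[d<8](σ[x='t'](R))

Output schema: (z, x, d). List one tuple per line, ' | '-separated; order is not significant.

Stepwise |·|:
  R → 6
  σ[x='t'](R) → 2
  σ[d<8](σ[x='t'](R)) → 1

== RESULT ==
z | x | d
p | t | 1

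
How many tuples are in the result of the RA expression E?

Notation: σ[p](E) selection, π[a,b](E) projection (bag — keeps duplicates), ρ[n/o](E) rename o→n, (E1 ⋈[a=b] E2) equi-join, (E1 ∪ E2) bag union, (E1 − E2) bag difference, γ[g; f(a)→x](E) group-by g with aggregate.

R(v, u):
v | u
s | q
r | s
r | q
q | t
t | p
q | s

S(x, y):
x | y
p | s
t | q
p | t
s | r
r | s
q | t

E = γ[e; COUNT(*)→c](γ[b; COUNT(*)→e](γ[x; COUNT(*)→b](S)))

Stepwise |·|:
  S → 6
  γ[x; COUNT(*)→b](S) → 5
  γ[b; COUNT(*)→e](γ[x; COUNT(*)→b](S)) → 2
  γ[e; COUNT(*)→c](γ[b; COUNT(*)→e](γ[x; COUNT(*)→b](S))) → 2

|E| = 2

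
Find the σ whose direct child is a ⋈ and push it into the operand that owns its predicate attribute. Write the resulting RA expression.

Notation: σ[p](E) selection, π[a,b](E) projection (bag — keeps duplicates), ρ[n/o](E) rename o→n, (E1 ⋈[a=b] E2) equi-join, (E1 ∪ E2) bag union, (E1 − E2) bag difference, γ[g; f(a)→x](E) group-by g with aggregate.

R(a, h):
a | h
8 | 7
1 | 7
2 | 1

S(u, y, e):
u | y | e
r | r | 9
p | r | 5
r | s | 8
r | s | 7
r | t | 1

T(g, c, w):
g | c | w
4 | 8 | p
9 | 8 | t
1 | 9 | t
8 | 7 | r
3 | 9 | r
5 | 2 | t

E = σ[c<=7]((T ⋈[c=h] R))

σ filters on c, owned by the left side.
E' = (σ[c<=7](T) ⋈[c=h] R)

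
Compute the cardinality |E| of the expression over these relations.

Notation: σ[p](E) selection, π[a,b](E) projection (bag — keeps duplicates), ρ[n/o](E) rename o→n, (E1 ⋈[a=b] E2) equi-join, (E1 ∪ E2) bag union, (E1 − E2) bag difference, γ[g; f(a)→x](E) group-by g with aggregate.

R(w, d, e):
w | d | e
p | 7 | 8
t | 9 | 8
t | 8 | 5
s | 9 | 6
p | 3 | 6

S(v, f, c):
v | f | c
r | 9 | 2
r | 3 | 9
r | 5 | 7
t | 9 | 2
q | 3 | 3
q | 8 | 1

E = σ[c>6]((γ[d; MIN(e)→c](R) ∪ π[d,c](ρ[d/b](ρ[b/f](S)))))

Row counts bottom-up:
  R → 5
  γ[d; MIN(e)→c](R) → 4
  S → 6
  ρ[b/f](S) → 6
  ρ[d/b](ρ[b/f](S)) → 6
  π[d,c](ρ[d/b](ρ[b/f](S))) → 6
  (γ[d; MIN(e)→c](R) ∪ π[d,c](ρ[d/b](ρ[b/f](S)))) → 10
  σ[c>6]((γ[d; MIN(e)→c](R) ∪ π[d,c](ρ[d/b](ρ[b/f](S))))) → 3

|E| = 3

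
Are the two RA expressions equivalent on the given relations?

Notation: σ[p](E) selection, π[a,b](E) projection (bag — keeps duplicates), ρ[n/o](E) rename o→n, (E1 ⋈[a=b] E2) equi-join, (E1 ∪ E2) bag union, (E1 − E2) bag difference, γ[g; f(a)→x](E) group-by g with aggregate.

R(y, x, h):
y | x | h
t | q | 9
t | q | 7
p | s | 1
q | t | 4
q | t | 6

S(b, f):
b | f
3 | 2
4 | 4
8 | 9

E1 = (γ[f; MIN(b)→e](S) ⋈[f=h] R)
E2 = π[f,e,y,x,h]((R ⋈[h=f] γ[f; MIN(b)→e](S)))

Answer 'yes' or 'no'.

E1 subexpression sizes:
  S → 3
  γ[f; MIN(b)→e](S) → 3
  R → 5
  (γ[f; MIN(b)→e](S) ⋈[f=h] R) → 2
E2 subexpression sizes:
  R → 5
  S → 3
  γ[f; MIN(b)→e](S) → 3
  (R ⋈[h=f] γ[f; MIN(b)→e](S)) → 2
  π[f,e,y,x,h]((R ⋈[h=f] γ[f; MIN(b)→e](S))) → 2

E1 and E2 produce the same multiset:
f | e | y | x | h
4 | 4 | q | t | 4
9 | 8 | t | q | 9

yes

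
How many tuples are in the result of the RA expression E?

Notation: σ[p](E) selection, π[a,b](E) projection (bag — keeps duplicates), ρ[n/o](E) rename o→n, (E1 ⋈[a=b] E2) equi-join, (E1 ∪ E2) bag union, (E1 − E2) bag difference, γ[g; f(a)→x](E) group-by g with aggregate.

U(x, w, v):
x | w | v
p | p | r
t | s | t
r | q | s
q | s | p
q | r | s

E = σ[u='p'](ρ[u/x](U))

Per-node cardinality:
  U → 5
  ρ[u/x](U) → 5
  σ[u='p'](ρ[u/x](U)) → 1

|E| = 1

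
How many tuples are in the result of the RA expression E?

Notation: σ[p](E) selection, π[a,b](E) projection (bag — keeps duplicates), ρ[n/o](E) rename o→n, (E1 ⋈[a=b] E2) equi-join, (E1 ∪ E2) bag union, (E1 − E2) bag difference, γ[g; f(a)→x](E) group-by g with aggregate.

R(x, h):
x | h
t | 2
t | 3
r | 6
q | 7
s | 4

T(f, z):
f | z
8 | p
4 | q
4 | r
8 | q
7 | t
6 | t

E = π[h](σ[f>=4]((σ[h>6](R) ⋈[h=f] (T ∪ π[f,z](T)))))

Stepwise |·|:
  R → 5
  σ[h>6](R) → 1
  T → 6
  T → 6
  π[f,z](T) → 6
  (T ∪ π[f,z](T)) → 12
  (σ[h>6](R) ⋈[h=f] (T ∪ π[f,z](T))) → 2
  σ[f>=4]((σ[h>6](R) ⋈[h=f] (T ∪ π[f,z](T)))) → 2
  π[h](σ[f>=4]((σ[h>6](R) ⋈[h=f] (T ∪ π[f,z](T))))) → 2

|E| = 2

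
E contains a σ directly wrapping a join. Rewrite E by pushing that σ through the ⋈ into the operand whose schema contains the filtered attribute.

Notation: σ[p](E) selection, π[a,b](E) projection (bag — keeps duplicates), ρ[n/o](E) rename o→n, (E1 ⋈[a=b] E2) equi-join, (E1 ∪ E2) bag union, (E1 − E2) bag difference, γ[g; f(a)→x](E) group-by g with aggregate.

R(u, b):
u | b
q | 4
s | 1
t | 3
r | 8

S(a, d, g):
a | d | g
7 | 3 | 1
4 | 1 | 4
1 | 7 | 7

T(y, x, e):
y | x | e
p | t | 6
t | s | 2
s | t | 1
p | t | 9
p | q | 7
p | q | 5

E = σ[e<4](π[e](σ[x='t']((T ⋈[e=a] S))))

σ filters on x, owned by the left side.
E' = σ[e<4](π[e]((σ[x='t'](T) ⋈[e=a] S)))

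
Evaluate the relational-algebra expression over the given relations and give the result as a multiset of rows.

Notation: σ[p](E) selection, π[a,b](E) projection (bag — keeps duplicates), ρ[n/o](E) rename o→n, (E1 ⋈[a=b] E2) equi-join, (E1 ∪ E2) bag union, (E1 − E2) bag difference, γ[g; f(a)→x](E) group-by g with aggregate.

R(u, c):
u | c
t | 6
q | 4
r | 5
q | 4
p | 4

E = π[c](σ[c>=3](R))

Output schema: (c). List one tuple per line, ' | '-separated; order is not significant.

Row counts bottom-up:
  R → 5
  σ[c>=3](R) → 5
  π[c](σ[c>=3](R)) → 5

== RESULT ==
c
4
4
4
5
6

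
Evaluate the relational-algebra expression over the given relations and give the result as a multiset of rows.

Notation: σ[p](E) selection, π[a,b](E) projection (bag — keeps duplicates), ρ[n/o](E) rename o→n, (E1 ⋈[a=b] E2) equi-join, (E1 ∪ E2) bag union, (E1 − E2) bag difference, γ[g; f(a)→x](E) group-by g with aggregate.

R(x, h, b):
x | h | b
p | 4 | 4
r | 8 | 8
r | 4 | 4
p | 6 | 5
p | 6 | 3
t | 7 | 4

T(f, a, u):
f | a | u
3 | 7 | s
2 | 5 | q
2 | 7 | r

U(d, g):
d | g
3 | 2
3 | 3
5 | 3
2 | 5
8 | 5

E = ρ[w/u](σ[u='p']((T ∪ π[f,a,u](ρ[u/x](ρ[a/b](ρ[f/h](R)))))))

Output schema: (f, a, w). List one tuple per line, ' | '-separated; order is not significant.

Stepwise |·|:
  T → 3
  R → 6
  ρ[f/h](R) → 6
  ρ[a/b](ρ[f/h](R)) → 6
  ρ[u/x](ρ[a/b](ρ[f/h](R))) → 6
  π[f,a,u](ρ[u/x](ρ[a/b](ρ[f/h](R)))) → 6
  (T ∪ π[f,a,u](ρ[u/x](ρ[a/b](ρ[f/h](R))))) → 9
  σ[u='p']((T ∪ π[f,a,u](ρ[u/x](ρ[a/b](ρ[f/h](R)))))) → 3
  ρ[w/u](σ[u='p']((T ∪ π[f,a,u](ρ[u/x](ρ[a/b](ρ[f/h](R))))))) → 3

== RESULT ==
f | a | w
4 | 4 | p
6 | 3 | p
6 | 5 | p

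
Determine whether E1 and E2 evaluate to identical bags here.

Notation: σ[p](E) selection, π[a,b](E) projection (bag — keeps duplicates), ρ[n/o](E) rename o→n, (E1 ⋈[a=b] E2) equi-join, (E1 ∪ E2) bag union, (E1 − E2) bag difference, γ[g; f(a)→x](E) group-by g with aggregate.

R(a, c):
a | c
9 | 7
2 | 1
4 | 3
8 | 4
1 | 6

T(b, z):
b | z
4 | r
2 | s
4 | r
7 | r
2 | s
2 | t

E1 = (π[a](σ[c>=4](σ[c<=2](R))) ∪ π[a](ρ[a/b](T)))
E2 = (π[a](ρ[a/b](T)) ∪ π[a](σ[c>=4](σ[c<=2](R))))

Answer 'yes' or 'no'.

E1 subexpression sizes:
  R → 5
  σ[c<=2](R) → 1
  σ[c>=4](σ[c<=2](R)) → 0
  π[a](σ[c>=4](σ[c<=2](R))) → 0
  T → 6
  ρ[a/b](T) → 6
  π[a](ρ[a/b](T)) → 6
  (π[a](σ[c>=4](σ[c<=2](R))) ∪ π[a](ρ[a/b](T))) → 6
E2 subexpression sizes:
  T → 6
  ρ[a/b](T) → 6
  π[a](ρ[a/b](T)) → 6
  R → 5
  σ[c<=2](R) → 1
  σ[c>=4](σ[c<=2](R)) → 0
  π[a](σ[c>=4](σ[c<=2](R))) → 0
  (π[a](ρ[a/b](T)) ∪ π[a](σ[c>=4](σ[c<=2](R)))) → 6

E1 and E2 produce the same multiset:
a
2
2
2
4
4
7

yes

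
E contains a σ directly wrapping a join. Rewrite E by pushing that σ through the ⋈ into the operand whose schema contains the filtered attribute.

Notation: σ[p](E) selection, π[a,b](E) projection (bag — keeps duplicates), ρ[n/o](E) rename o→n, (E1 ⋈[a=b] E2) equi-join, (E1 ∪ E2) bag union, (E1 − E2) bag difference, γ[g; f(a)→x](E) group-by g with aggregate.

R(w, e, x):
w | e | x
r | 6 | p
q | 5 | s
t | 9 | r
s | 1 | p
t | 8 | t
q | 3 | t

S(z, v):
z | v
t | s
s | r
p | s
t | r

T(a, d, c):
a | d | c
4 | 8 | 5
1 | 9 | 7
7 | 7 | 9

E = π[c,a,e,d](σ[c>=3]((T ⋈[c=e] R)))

σ filters on c, owned by the left side.
E' = π[c,a,e,d]((σ[c>=3](T) ⋈[c=e] R))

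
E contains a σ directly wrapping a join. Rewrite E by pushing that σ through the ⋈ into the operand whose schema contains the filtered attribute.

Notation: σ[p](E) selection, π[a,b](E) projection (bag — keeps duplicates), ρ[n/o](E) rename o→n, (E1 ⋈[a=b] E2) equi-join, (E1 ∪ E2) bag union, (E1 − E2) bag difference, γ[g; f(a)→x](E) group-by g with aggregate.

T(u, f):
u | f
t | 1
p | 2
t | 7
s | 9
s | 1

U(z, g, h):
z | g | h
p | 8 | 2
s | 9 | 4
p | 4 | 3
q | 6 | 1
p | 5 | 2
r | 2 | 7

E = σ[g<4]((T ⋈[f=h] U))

σ filters on g, owned by the right side.
E' = (T ⋈[f=h] σ[g<4](U))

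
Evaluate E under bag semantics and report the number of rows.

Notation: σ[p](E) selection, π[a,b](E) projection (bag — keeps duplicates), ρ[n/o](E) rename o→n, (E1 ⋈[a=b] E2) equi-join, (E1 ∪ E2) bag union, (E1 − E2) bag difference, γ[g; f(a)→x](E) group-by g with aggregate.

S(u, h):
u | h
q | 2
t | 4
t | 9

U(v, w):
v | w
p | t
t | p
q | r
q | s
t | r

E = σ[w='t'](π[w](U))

Subexpression sizes:
  U → 5
  π[w](U) → 5
  σ[w='t'](π[w](U)) → 1

|E| = 1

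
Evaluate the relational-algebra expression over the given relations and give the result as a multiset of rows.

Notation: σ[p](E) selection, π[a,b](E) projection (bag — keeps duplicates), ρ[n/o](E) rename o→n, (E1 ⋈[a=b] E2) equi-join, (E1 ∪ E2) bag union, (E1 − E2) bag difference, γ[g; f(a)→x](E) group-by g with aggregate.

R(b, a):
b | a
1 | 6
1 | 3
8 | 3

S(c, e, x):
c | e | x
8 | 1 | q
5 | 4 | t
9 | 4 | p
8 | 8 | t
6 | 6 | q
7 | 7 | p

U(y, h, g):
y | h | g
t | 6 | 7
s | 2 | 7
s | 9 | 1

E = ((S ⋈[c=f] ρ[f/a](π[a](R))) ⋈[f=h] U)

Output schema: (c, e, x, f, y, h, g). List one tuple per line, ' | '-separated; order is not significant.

Subexpression sizes:
  S → 6
  R → 3
  π[a](R) → 3
  ρ[f/a](π[a](R)) → 3
  (S ⋈[c=f] ρ[f/a](π[a](R))) → 1
  U → 3
  ((S ⋈[c=f] ρ[f/a](π[a](R))) ⋈[f=h] U) → 1

== RESULT ==
c | e | x | f | y | h | g
6 | 6 | q | 6 | t | 6 | 7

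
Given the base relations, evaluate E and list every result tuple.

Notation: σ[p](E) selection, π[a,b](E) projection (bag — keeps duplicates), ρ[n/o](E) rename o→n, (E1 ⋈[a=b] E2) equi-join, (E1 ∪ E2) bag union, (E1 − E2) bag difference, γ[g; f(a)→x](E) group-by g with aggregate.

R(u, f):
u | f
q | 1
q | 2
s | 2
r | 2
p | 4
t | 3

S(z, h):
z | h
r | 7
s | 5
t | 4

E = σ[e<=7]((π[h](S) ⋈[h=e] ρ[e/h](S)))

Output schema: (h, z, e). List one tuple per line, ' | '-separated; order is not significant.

Row counts bottom-up:
  S → 3
  π[h](S) → 3
  S → 3
  ρ[e/h](S) → 3
  (π[h](S) ⋈[h=e] ρ[e/h](S)) → 3
  σ[e<=7]((π[h](S) ⋈[h=e] ρ[e/h](S))) → 3

== RESULT ==
h | z | e
4 | t | 4
5 | s | 5
7 | r | 7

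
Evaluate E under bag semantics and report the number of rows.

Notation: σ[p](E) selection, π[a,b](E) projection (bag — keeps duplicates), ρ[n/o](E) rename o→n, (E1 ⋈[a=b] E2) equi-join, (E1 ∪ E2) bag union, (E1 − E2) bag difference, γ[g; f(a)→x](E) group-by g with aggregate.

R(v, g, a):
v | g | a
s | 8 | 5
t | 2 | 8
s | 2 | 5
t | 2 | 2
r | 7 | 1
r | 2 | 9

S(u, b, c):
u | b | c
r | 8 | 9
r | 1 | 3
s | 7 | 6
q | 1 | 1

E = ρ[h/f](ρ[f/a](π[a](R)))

Stepwise |·|:
  R → 6
  π[a](R) → 6
  ρ[f/a](π[a](R)) → 6
  ρ[h/f](ρ[f/a](π[a](R))) → 6

|E| = 6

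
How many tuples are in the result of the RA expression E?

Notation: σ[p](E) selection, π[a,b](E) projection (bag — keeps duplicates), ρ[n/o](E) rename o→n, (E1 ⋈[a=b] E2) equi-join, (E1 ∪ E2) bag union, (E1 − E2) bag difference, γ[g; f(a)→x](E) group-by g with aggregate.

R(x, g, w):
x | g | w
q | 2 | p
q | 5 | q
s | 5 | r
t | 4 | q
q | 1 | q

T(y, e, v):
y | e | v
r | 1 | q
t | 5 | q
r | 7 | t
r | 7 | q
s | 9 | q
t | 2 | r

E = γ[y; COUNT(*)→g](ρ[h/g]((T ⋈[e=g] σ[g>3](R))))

Per-node cardinality:
  T → 6
  R → 5
  σ[g>3](R) → 3
  (T ⋈[e=g] σ[g>3](R)) → 2
  ρ[h/g]((T ⋈[e=g] σ[g>3](R))) → 2
  γ[y; COUNT(*)→g](ρ[h/g]((T ⋈[e=g] σ[g>3](R)))) → 1

|E| = 1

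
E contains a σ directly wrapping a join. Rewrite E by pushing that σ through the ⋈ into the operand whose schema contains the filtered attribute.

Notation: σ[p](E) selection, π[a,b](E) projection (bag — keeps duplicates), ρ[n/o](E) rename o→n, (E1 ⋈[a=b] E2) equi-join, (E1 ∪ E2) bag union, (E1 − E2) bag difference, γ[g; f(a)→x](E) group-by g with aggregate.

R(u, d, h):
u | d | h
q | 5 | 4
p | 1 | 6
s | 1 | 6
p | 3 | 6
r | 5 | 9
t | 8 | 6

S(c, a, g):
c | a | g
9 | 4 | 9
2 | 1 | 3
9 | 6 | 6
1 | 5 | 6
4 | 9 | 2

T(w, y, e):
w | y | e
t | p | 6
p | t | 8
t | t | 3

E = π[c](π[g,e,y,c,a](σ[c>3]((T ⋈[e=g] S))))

σ filters on c, owned by the right side.
E' = π[c](π[g,e,y,c,a]((T ⋈[e=g] σ[c>3](S))))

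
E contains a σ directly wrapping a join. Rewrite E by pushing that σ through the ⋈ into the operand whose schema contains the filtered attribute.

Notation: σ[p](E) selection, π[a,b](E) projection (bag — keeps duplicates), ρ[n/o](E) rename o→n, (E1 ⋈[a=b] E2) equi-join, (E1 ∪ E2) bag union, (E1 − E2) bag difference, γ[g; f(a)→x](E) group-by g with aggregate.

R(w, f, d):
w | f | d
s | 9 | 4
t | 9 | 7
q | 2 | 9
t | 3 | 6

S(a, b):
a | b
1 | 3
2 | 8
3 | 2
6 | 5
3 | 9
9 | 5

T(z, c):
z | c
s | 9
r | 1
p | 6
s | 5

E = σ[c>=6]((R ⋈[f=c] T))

σ filters on c, owned by the right side.
E' = (R ⋈[f=c] σ[c>=6](T))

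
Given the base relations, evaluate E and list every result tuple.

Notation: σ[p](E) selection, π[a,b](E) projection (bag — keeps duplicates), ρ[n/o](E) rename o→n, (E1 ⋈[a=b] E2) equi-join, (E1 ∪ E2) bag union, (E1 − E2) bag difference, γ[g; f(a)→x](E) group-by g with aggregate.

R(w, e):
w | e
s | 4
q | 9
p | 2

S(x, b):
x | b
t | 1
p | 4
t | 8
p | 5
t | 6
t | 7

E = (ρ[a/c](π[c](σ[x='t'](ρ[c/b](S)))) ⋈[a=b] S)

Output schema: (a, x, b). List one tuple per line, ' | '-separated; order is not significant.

Stepwise |·|:
  S → 6
  ρ[c/b](S) → 6
  σ[x='t'](ρ[c/b](S)) → 4
  π[c](σ[x='t'](ρ[c/b](S))) → 4
  ρ[a/c](π[c](σ[x='t'](ρ[c/b](S)))) → 4
  S → 6
  (ρ[a/c](π[c](σ[x='t'](ρ[c/b](S)))) ⋈[a=b] S) → 4

== RESULT ==
a | x | b
1 | t | 1
6 | t | 6
7 | t | 7
8 | t | 8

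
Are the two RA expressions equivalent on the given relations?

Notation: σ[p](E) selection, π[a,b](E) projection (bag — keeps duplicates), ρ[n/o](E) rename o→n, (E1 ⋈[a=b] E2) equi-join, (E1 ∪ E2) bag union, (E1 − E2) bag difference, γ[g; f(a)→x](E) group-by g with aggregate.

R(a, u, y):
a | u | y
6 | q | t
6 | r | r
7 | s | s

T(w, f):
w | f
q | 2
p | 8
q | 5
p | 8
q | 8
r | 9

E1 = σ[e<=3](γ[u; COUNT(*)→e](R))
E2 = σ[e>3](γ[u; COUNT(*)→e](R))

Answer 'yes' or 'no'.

E1 stepwise |·|:
  R → 3
  γ[u; COUNT(*)→e](R) → 3
  σ[e<=3](γ[u; COUNT(*)→e](R)) → 3
E2 stepwise |·|:
  R → 3
  γ[u; COUNT(*)→e](R) → 3
  σ[e>3](γ[u; COUNT(*)→e](R)) → 0

E1 result:
u | e
q | 1
r | 1
s | 1
E2 result:
u | e
(0 rows)
Witness: ('r', 1) appears 1× in E1 but 0× in E2.

no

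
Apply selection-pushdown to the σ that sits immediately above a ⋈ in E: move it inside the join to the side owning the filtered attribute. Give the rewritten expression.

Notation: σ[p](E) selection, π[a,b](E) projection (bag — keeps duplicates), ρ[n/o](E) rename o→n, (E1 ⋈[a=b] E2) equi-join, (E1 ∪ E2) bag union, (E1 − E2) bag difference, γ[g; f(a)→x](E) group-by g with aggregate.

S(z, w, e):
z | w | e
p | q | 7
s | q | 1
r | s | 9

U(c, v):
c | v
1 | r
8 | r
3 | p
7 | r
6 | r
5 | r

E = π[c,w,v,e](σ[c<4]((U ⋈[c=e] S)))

σ filters on c, owned by the left side.
E' = π[c,w,v,e]((σ[c<4](U) ⋈[c=e] S))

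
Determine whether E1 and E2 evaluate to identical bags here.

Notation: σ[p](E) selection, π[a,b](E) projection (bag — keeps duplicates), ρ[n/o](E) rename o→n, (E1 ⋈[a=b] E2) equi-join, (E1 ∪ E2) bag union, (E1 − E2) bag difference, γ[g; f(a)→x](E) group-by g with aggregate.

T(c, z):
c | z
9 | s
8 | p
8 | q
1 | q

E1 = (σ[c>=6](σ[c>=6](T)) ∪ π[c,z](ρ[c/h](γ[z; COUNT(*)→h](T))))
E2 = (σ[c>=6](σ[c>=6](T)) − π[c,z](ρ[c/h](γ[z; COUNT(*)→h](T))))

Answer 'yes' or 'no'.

E1 stepwise |·|:
  T → 4
  σ[c>=6](T) → 3
  σ[c>=6](σ[c>=6](T)) → 3
  T → 4
  γ[z; COUNT(*)→h](T) → 3
  ρ[c/h](γ[z; COUNT(*)→h](T)) → 3
  π[c,z](ρ[c/h](γ[z; COUNT(*)→h](T))) → 3
  (σ[c>=6](σ[c>=6](T)) ∪ π[c,z](ρ[c/h](γ[z; COUNT(*)→h](T)))) → 6
E2 stepwise |·|:
  T → 4
  σ[c>=6](T) → 3
  σ[c>=6](σ[c>=6](T)) → 3
  T → 4
  γ[z; COUNT(*)→h](T) → 3
  ρ[c/h](γ[z; COUNT(*)→h](T)) → 3
  π[c,z](ρ[c/h](γ[z; COUNT(*)→h](T))) → 3
  (σ[c>=6](σ[c>=6](T)) − π[c,z](ρ[c/h](γ[z; COUNT(*)→h](T)))) → 3

E1 result:
c | z
1 | p
1 | s
2 | q
8 | p
8 | q
9 | s
E2 result:
c | z
8 | p
8 | q
9 | s
Witness: (1, 'p') appears 1× in E1 but 0× in E2.

no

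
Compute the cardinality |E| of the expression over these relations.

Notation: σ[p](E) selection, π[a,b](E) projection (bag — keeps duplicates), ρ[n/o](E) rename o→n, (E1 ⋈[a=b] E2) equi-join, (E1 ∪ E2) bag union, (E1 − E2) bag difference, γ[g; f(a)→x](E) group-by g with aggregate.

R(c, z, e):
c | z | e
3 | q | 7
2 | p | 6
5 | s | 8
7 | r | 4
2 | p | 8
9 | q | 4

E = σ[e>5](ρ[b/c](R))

Row counts bottom-up:
  R → 6
  ρ[b/c](R) → 6
  σ[e>5](ρ[b/c](R)) → 4

|E| = 4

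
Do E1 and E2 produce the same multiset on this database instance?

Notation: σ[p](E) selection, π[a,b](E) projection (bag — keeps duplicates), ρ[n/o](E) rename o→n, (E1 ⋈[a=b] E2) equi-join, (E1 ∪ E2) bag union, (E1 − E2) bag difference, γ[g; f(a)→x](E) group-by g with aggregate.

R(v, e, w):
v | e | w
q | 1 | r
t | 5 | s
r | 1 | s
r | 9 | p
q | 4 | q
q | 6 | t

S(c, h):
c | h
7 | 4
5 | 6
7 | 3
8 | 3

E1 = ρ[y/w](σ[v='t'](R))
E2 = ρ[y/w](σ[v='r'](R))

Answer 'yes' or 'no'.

E1 row counts bottom-up:
  R → 6
  σ[v='t'](R) → 1
  ρ[y/w](σ[v='t'](R)) → 1
E2 row counts bottom-up:
  R → 6
  σ[v='r'](R) → 2
  ρ[y/w](σ[v='r'](R)) → 2

E1 result:
v | e | y
t | 5 | s
E2 result:
v | e | y
r | 1 | s
r | 9 | p
Witness: ('r', 9, 'p') appears 0× in E1 but 1× in E2.

no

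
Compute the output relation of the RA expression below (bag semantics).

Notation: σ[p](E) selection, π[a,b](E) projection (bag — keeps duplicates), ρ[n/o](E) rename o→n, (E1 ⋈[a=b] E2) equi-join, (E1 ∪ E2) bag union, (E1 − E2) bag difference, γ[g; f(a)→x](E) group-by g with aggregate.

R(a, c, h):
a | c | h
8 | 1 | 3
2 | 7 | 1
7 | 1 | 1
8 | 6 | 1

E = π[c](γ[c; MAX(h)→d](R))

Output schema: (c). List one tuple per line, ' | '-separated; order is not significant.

Subexpression sizes:
  R → 4
  γ[c; MAX(h)→d](R) → 3
  π[c](γ[c; MAX(h)→d](R)) → 3

== RESULT ==
c
1
6
7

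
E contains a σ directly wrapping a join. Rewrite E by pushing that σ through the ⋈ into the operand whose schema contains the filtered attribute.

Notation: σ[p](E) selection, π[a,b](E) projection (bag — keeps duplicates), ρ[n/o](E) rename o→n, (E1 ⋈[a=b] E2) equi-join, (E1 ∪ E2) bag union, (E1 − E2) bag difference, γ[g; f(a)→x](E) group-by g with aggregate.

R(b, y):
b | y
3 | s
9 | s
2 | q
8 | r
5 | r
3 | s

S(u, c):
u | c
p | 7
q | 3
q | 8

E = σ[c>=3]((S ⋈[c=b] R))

σ filters on c, owned by the left side.
E' = (σ[c>=3](S) ⋈[c=b] R)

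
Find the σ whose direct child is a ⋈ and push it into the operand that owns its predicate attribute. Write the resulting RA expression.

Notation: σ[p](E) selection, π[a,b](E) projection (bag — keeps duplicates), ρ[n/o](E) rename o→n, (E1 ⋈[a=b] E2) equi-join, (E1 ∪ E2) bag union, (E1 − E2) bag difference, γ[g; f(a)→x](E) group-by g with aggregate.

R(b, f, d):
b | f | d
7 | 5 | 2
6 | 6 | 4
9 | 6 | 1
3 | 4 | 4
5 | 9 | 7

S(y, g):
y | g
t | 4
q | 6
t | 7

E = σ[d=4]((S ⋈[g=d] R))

σ filters on d, owned by the right side.
E' = (S ⋈[g=d] σ[d=4](R))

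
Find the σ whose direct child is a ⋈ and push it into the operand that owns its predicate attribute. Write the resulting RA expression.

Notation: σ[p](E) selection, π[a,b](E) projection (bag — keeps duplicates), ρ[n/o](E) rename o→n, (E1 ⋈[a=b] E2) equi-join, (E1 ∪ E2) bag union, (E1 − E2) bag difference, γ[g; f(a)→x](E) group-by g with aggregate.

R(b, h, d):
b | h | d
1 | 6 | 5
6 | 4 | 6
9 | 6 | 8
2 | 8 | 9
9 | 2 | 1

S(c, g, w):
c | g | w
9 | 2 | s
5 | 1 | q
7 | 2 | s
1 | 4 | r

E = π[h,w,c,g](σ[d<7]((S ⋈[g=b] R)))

σ filters on d, owned by the right side.
E' = π[h,w,c,g]((S ⋈[g=b] σ[d<7](R)))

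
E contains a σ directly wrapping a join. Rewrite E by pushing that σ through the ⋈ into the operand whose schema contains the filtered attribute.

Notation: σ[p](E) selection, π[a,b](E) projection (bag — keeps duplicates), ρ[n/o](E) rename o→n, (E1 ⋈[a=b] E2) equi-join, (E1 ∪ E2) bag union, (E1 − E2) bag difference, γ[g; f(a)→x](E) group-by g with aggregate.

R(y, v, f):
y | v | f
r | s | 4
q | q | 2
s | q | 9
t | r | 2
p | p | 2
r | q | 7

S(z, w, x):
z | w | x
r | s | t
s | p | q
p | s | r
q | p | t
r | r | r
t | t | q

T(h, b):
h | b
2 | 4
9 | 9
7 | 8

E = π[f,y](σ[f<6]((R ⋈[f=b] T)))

σ filters on f, owned by the left side.
E' = π[f,y]((σ[f<6](R) ⋈[f=b] T))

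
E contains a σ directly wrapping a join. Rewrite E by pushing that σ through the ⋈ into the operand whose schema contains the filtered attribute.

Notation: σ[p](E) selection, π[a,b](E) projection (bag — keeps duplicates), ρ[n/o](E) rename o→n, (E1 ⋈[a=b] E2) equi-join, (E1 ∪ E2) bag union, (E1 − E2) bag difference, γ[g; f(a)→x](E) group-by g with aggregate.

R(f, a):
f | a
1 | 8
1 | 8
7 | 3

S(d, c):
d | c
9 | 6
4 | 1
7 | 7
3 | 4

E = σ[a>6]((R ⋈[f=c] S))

σ filters on a, owned by the left side.
E' = (σ[a>6](R) ⋈[f=c] S)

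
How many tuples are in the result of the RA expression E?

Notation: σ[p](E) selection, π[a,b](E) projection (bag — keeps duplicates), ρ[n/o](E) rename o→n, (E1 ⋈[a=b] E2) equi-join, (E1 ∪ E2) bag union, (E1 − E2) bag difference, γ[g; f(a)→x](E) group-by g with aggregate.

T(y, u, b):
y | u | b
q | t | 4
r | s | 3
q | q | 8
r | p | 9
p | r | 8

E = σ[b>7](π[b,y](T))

Per-node cardinality:
  T → 5
  π[b,y](T) → 5
  σ[b>7](π[b,y](T)) → 3

|E| = 3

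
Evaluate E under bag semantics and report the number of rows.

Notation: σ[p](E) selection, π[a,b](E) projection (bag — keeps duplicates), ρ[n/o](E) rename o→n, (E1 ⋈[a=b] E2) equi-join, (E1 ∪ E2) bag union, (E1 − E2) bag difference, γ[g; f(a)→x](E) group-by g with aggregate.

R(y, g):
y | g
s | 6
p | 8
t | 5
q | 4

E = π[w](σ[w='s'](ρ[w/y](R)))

Stepwise |·|:
  R → 4
  ρ[w/y](R) → 4
  σ[w='s'](ρ[w/y](R)) → 1
  π[w](σ[w='s'](ρ[w/y](R))) → 1

|E| = 1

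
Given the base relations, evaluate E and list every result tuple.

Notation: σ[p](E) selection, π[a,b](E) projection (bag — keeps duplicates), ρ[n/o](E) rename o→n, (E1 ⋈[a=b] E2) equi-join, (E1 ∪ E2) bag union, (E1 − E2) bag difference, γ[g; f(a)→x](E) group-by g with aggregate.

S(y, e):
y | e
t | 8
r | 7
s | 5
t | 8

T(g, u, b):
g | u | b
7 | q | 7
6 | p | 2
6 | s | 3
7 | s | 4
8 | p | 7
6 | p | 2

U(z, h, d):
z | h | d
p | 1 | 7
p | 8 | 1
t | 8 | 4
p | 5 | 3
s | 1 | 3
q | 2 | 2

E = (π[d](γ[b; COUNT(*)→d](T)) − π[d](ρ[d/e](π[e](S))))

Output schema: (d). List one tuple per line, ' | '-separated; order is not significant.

Per-node cardinality:
  T → 6
  γ[b; COUNT(*)→d](T) → 4
  π[d](γ[b; COUNT(*)→d](T)) → 4
  S → 4
  π[e](S) → 4
  ρ[d/e](π[e](S)) → 4
  π[d](ρ[d/e](π[e](S))) → 4
  (π[d](γ[b; COUNT(*)→d](T)) − π[d](ρ[d/e](π[e](S)))) → 4

== RESULT ==
d
1
1
2
2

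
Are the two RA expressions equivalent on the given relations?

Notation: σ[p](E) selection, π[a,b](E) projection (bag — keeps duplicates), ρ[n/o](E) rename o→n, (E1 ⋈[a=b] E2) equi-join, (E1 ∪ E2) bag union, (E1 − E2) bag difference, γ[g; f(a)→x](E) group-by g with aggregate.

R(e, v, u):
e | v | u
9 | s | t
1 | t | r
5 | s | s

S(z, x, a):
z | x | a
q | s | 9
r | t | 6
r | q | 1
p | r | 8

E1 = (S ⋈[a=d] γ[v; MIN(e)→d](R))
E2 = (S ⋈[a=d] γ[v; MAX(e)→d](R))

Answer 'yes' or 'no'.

E1 per-node cardinality:
  S → 4
  R → 3
  γ[v; MIN(e)→d](R) → 2
  (S ⋈[a=d] γ[v; MIN(e)→d](R)) → 1
E2 per-node cardinality:
  S → 4
  R → 3
  γ[v; MAX(e)→d](R) → 2
  (S ⋈[a=d] γ[v; MAX(e)→d](R)) → 2

E1 result:
z | x | a | v | d
r | q | 1 | t | 1
E2 result:
z | x | a | v | d
q | s | 9 | s | 9
r | q | 1 | t | 1
Witness: ('q', 's', 9, 's', 9) appears 0× in E1 but 1× in E2.

no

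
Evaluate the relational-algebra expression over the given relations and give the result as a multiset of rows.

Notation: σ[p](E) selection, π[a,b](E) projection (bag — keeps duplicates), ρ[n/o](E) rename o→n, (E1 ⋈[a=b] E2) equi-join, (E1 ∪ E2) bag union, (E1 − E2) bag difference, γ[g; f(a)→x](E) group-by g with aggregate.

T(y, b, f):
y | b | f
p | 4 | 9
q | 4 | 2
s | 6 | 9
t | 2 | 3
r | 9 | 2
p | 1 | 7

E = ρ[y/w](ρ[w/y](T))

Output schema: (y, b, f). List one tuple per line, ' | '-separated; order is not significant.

Row counts bottom-up:
  T → 6
  ρ[w/y](T) → 6
  ρ[y/w](ρ[w/y](T)) → 6

== RESULT ==
y | b | f
p | 1 | 7
p | 4 | 9
q | 4 | 2
r | 9 | 2
s | 6 | 9
t | 2 | 3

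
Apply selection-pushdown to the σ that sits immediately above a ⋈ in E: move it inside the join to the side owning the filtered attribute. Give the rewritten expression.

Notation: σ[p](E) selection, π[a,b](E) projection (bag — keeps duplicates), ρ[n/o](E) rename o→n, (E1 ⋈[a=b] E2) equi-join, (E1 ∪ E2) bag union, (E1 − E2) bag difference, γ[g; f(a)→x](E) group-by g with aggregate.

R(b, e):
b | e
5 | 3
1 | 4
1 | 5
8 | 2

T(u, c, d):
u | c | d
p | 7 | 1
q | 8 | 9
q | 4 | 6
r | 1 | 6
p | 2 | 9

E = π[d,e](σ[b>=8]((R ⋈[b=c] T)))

σ filters on b, owned by the left side.
E' = π[d,e]((σ[b>=8](R) ⋈[b=c] T))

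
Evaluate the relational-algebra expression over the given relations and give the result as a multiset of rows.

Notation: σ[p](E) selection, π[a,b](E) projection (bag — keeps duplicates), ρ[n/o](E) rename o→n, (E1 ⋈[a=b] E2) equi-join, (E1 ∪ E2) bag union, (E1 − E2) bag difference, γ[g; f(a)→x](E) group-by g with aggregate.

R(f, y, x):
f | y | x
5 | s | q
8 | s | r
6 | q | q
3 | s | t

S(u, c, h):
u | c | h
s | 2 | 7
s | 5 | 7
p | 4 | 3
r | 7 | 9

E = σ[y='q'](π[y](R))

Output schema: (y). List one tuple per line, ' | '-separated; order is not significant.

Per-node cardinality:
  R → 4
  π[y](R) → 4
  σ[y='q'](π[y](R)) → 1

== RESULT ==
y
q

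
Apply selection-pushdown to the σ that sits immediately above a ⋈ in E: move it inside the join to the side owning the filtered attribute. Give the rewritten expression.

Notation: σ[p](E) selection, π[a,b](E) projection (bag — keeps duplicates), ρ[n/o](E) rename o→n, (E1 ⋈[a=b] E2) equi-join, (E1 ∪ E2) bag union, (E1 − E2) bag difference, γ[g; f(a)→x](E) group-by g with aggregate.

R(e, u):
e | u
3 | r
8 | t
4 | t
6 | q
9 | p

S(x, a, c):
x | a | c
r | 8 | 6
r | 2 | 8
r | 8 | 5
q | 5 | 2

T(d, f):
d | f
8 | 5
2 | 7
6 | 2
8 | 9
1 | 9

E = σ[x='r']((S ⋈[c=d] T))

σ filters on x, owned by the left side.
E' = (σ[x='r'](S) ⋈[c=d] T)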